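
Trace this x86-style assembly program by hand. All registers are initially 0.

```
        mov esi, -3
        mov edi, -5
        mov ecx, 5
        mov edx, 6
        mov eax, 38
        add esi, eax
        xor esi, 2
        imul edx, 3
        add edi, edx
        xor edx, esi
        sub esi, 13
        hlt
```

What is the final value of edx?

esi=-3
edi=-5
ecx=5
edx=6
eax=38
esi=(-3)+38=35
esi=35^2=33
edx=6*3=18
edi=(-5)+18=13
edx=18^33=51
esi=33-13=20
halt.

51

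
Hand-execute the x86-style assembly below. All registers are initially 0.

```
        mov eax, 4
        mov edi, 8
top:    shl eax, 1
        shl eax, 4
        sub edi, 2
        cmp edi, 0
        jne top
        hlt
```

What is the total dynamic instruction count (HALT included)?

23

mov eax, 4 → eax=4
mov edi, 8 → edi=8
shl eax, 1 → eax=4<<1=8
shl eax, 4 → eax=8<<4=128
sub edi, 2 → edi=8-2=6
cmp edi, 0  (cmp 6,0)
jne top: taken
shl eax, 1 → eax=128<<1=256
shl eax, 4 → eax=256<<4=4096
sub edi, 2 → edi=6-2=4
cmp edi, 0  (cmp 4,0)
jne top: taken
shl eax, 1 → eax=4096<<1=8192
shl eax, 4 → eax=8192<<4=131072
sub edi, 2 → edi=4-2=2
cmp edi, 0  (cmp 2,0)
jne top: taken
shl eax, 1 → eax=131072<<1=262144
shl eax, 4 → eax=262144<<4=4194304
sub edi, 2 → edi=2-2=0
cmp edi, 0  (cmp 0,0)
jne top: not taken
halt.
Total executed instructions: 23.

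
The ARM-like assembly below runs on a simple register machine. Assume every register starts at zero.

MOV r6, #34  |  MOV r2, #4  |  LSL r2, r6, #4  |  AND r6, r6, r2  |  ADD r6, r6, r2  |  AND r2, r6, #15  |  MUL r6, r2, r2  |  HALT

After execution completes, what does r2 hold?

0

MOV r6, #34 → r6=34
MOV r2, #4 → r2=4
LSL r2, r6, #4 → r2=34<<4=544
AND r6, r6, r2 → r6=34&544=32
ADD r6, r6, r2 → r6=32+544=576
AND r2, r6, #15 → r2=576&15=0
MUL r6, r2, r2 → r6=0*0=0
halt.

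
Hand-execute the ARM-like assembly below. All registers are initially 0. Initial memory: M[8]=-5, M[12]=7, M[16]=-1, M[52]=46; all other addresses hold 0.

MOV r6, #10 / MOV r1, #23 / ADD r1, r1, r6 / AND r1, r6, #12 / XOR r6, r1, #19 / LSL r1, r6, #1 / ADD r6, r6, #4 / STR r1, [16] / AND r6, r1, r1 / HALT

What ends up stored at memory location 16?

54

after MOV r6, #10: r6=10
after MOV r1, #23: r1=23
after ADD r1, r1, r6: r1=23+10=33
after AND r1, r6, #12: r1=10&12=8
after XOR r6, r1, #19: r6=8^19=27
after LSL r1, r6, #1: r1=27<<1=54
after ADD r6, r6, #4: r6=27+4=31
STR r1, [16] → M[16]=54
after AND r6, r1, r1: r6=54&54=54
halt.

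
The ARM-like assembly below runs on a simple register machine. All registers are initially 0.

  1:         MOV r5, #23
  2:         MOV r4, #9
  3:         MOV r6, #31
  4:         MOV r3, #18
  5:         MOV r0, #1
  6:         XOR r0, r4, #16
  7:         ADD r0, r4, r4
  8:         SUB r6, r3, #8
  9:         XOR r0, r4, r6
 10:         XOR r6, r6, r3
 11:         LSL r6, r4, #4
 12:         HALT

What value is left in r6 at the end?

144

r5=23
r4=9
r6=31
r3=18
r0=1
r0=9^16=25
r0=9+9=18
r6=18-8=10
r0=9^10=3
r6=10^18=24
r6=9<<4=144
halt.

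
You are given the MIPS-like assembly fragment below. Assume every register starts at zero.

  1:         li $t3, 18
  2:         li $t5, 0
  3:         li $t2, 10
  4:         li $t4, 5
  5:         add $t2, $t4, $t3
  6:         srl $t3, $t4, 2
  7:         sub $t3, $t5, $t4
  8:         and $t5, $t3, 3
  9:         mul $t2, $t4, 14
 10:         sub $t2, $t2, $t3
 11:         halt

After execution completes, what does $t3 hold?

$t3=18
$t5=0
$t2=10
$t4=5
$t2=5+18=23
$t3=5>>2=1
$t3=0-5=-5
$t5=(-5)&3=3
$t2=5*14=70
$t2=70-(-5)=75
halt.

-5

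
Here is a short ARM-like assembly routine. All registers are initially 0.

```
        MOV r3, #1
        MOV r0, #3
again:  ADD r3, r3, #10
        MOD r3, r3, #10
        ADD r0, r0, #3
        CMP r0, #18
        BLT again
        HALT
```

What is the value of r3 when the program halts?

1

r3=1
r0=3
r3=1+10=11
r3=11%10=1
r0=3+3=6
CMP r0, #18  (cmp 6,18)
BLT again: taken
r3=1+10=11
r3=11%10=1
r0=6+3=9
CMP r0, #18  (cmp 9,18)
BLT again: taken
r3=1+10=11
r3=11%10=1
r0=9+3=12
CMP r0, #18  (cmp 12,18)
BLT again: taken
r3=1+10=11
r3=11%10=1
r0=12+3=15
CMP r0, #18  (cmp 15,18)
BLT again: taken
r3=1+10=11
r3=11%10=1
r0=15+3=18
CMP r0, #18  (cmp 18,18)
BLT again: not taken
halt.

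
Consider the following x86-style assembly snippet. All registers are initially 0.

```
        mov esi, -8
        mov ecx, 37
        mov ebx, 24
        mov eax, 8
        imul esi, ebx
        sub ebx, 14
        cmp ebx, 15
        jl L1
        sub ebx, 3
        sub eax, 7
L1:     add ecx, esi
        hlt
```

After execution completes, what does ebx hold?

after mov esi, -8: esi=-8
after mov ecx, 37: ecx=37
after mov ebx, 24: ebx=24
after mov eax, 8: eax=8
after imul esi, ebx: esi=(-8)*24=-192
after sub ebx, 14: ebx=24-14=10
cmp ebx, 15  (cmp 10,15)
jl L1: taken
after add ecx, esi: ecx=37+(-192)=-155
halt.

10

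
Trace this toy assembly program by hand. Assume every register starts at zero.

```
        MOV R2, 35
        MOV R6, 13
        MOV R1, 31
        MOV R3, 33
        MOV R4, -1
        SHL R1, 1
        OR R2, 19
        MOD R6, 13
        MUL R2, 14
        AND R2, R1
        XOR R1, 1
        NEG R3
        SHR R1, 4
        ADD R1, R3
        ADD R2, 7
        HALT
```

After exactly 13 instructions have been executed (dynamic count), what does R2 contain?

10

after MOV R2, 35: R2=35
after MOV R6, 13: R6=13
after MOV R1, 31: R1=31
after MOV R3, 33: R3=33
after MOV R4, -1: R4=-1
after SHL R1, 1: R1=31<<1=62
after OR R2, 19: R2=35|19=51
after MOD R6, 13: R6=13%13=0
after MUL R2, 14: R2=51*14=714
after AND R2, R1: R2=714&62=10
after XOR R1, 1: R1=62^1=63
after NEG R3: R3=-(33)=-33
after SHR R1, 4: R1=63>>4=3
After step 13: R2 = 10.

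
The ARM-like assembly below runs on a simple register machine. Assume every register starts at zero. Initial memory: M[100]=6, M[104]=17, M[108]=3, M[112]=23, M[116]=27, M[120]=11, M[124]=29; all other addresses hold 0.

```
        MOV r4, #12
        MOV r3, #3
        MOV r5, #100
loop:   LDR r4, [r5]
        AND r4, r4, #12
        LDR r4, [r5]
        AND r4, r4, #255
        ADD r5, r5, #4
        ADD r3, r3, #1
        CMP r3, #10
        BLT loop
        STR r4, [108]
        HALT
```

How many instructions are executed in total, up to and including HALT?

61

MOV r4, #12 → r4=12
MOV r3, #3 → r3=3
MOV r5, #100 → r5=100
LDR r4, [r5] → r4=M[100]=6
AND r4, r4, #12 → r4=6&12=4
LDR r4, [r5] → r4=M[100]=6
AND r4, r4, #255 → r4=6&255=6
ADD r5, r5, #4 → r5=100+4=104
ADD r3, r3, #1 → r3=3+1=4
CMP r3, #10  (cmp 4,10)
BLT loop: taken
LDR r4, [r5] → r4=M[104]=17
AND r4, r4, #12 → r4=17&12=0
LDR r4, [r5] → r4=M[104]=17
AND r4, r4, #255 → r4=17&255=17
ADD r5, r5, #4 → r5=104+4=108
ADD r3, r3, #1 → r3=4+1=5
CMP r3, #10  (cmp 5,10)
BLT loop: taken
LDR r4, [r5] → r4=M[108]=3
AND r4, r4, #12 → r4=3&12=0
LDR r4, [r5] → r4=M[108]=3
AND r4, r4, #255 → r4=3&255=3
ADD r5, r5, #4 → r5=108+4=112
ADD r3, r3, #1 → r3=5+1=6
CMP r3, #10  (cmp 6,10)
BLT loop: taken
LDR r4, [r5] → r4=M[112]=23
AND r4, r4, #12 → r4=23&12=4
LDR r4, [r5] → r4=M[112]=23
AND r4, r4, #255 → r4=23&255=23
ADD r5, r5, #4 → r5=112+4=116
ADD r3, r3, #1 → r3=6+1=7
CMP r3, #10  (cmp 7,10)
BLT loop: taken
LDR r4, [r5] → r4=M[116]=27
AND r4, r4, #12 → r4=27&12=8
LDR r4, [r5] → r4=M[116]=27
AND r4, r4, #255 → r4=27&255=27
ADD r5, r5, #4 → r5=116+4=120
ADD r3, r3, #1 → r3=7+1=8
CMP r3, #10  (cmp 8,10)
BLT loop: taken
LDR r4, [r5] → r4=M[120]=11
AND r4, r4, #12 → r4=11&12=8
LDR r4, [r5] → r4=M[120]=11
AND r4, r4, #255 → r4=11&255=11
ADD r5, r5, #4 → r5=120+4=124
ADD r3, r3, #1 → r3=8+1=9
CMP r3, #10  (cmp 9,10)
BLT loop: taken
LDR r4, [r5] → r4=M[124]=29
AND r4, r4, #12 → r4=29&12=12
LDR r4, [r5] → r4=M[124]=29
AND r4, r4, #255 → r4=29&255=29
ADD r5, r5, #4 → r5=124+4=128
ADD r3, r3, #1 → r3=9+1=10
CMP r3, #10  (cmp 10,10)
BLT loop: not taken
STR r4, [108] → M[108]=29
halt.
Total executed instructions: 61.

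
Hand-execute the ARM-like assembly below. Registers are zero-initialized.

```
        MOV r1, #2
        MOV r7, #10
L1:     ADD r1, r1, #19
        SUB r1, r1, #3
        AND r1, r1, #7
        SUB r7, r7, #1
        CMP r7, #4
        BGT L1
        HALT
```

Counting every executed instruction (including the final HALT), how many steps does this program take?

r1=2
r7=10
r1=2+19=21
r1=21-3=18
r1=18&7=2
r7=10-1=9
CMP r7, #4  (cmp 9,4)
BGT L1: taken
r1=2+19=21
r1=21-3=18
r1=18&7=2
r7=9-1=8
CMP r7, #4  (cmp 8,4)
BGT L1: taken
r1=2+19=21
r1=21-3=18
r1=18&7=2
r7=8-1=7
CMP r7, #4  (cmp 7,4)
BGT L1: taken
r1=2+19=21
r1=21-3=18
r1=18&7=2
r7=7-1=6
CMP r7, #4  (cmp 6,4)
BGT L1: taken
r1=2+19=21
r1=21-3=18
r1=18&7=2
r7=6-1=5
CMP r7, #4  (cmp 5,4)
BGT L1: taken
r1=2+19=21
r1=21-3=18
r1=18&7=2
r7=5-1=4
CMP r7, #4  (cmp 4,4)
BGT L1: not taken
halt.
Total executed instructions: 39.

39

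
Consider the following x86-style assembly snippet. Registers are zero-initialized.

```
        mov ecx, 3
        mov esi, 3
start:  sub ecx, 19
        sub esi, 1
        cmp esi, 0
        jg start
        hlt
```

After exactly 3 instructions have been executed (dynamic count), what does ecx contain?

ecx=3
esi=3
ecx=3-19=-16
After step 3: ecx = -16.

-16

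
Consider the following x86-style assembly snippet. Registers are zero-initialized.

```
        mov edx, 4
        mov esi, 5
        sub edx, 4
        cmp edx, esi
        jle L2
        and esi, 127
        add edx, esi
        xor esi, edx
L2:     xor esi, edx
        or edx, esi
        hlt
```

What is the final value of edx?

mov edx, 4 → edx=4
mov esi, 5 → esi=5
sub edx, 4 → edx=4-4=0
cmp edx, esi  (cmp 0,5)
jle L2: taken
xor esi, edx → esi=5^0=5
or edx, esi → edx=0|5=5
halt.

5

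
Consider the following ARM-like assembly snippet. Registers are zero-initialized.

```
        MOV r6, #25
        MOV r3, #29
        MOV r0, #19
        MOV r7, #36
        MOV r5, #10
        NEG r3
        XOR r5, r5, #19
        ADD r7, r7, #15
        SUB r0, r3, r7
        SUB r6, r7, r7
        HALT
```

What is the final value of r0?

MOV r6, #25 → r6=25
MOV r3, #29 → r3=29
MOV r0, #19 → r0=19
MOV r7, #36 → r7=36
MOV r5, #10 → r5=10
NEG r3 → r3=-(29)=-29
XOR r5, r5, #19 → r5=10^19=25
ADD r7, r7, #15 → r7=36+15=51
SUB r0, r3, r7 → r0=(-29)-51=-80
SUB r6, r7, r7 → r6=51-51=0
halt.

-80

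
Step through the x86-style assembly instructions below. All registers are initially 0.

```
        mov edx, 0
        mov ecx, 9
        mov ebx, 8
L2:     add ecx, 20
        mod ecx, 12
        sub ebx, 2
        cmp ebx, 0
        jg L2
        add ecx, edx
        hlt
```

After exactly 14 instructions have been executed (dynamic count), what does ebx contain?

4

after mov edx, 0: edx=0
after mov ecx, 9: ecx=9
after mov ebx, 8: ebx=8
after add ecx, 20: ecx=9+20=29
after mod ecx, 12: ecx=29%12=5
after sub ebx, 2: ebx=8-2=6
cmp ebx, 0  (cmp 6,0)
jg L2: taken
after add ecx, 20: ecx=5+20=25
after mod ecx, 12: ecx=25%12=1
after sub ebx, 2: ebx=6-2=4
cmp ebx, 0  (cmp 4,0)
jg L2: taken
after add ecx, 20: ecx=1+20=21
After step 14: ebx = 4.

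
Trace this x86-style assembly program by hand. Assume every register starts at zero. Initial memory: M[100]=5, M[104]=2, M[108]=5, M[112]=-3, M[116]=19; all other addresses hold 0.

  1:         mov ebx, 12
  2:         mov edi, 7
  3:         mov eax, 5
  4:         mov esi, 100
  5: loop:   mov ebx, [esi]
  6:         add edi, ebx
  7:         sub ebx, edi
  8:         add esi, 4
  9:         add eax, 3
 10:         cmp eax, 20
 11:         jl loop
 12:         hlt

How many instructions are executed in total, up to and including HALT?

40

mov ebx, 12 → ebx=12
mov edi, 7 → edi=7
mov eax, 5 → eax=5
mov esi, 100 → esi=100
mov ebx, [esi] → ebx=M[100]=5
add edi, ebx → edi=7+5=12
sub ebx, edi → ebx=5-12=-7
add esi, 4 → esi=100+4=104
add eax, 3 → eax=5+3=8
cmp eax, 20  (cmp 8,20)
jl loop: taken
mov ebx, [esi] → ebx=M[104]=2
add edi, ebx → edi=12+2=14
sub ebx, edi → ebx=2-14=-12
add esi, 4 → esi=104+4=108
add eax, 3 → eax=8+3=11
cmp eax, 20  (cmp 11,20)
jl loop: taken
mov ebx, [esi] → ebx=M[108]=5
add edi, ebx → edi=14+5=19
sub ebx, edi → ebx=5-19=-14
add esi, 4 → esi=108+4=112
add eax, 3 → eax=11+3=14
cmp eax, 20  (cmp 14,20)
jl loop: taken
mov ebx, [esi] → ebx=M[112]=-3
add edi, ebx → edi=19+(-3)=16
sub ebx, edi → ebx=(-3)-16=-19
add esi, 4 → esi=112+4=116
add eax, 3 → eax=14+3=17
cmp eax, 20  (cmp 17,20)
jl loop: taken
mov ebx, [esi] → ebx=M[116]=19
add edi, ebx → edi=16+19=35
sub ebx, edi → ebx=19-35=-16
add esi, 4 → esi=116+4=120
add eax, 3 → eax=17+3=20
cmp eax, 20  (cmp 20,20)
jl loop: not taken
halt.
Total executed instructions: 40.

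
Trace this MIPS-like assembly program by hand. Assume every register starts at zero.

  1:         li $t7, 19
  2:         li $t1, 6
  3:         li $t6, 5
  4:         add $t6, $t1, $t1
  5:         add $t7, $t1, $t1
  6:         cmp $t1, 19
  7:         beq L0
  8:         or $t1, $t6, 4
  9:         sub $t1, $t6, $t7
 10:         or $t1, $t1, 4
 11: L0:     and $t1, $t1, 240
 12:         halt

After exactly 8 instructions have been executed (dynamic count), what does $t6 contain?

after li $t7, 19: $t7=19
after li $t1, 6: $t1=6
after li $t6, 5: $t6=5
after add $t6, $t1, $t1: $t6=6+6=12
after add $t7, $t1, $t1: $t7=6+6=12
cmp $t1, 19  (cmp 6,19)
beq L0: not taken
after or $t1, $t6, 4: $t1=12|4=12
After step 8: $t6 = 12.

12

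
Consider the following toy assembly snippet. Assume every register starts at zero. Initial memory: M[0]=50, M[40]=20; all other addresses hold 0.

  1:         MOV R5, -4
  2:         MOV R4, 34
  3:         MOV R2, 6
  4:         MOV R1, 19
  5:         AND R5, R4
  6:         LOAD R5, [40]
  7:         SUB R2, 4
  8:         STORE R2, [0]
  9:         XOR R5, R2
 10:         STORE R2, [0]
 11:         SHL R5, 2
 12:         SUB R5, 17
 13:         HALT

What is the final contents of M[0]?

after MOV R5, -4: R5=-4
after MOV R4, 34: R4=34
after MOV R2, 6: R2=6
after MOV R1, 19: R1=19
after AND R5, R4: R5=(-4)&34=32
after LOAD R5, [40]: R5=M[40]=20
after SUB R2, 4: R2=6-4=2
STORE R2, [0] → M[0]=2
after XOR R5, R2: R5=20^2=22
STORE R2, [0] → M[0]=2
after SHL R5, 2: R5=22<<2=88
after SUB R5, 17: R5=88-17=71
halt.

2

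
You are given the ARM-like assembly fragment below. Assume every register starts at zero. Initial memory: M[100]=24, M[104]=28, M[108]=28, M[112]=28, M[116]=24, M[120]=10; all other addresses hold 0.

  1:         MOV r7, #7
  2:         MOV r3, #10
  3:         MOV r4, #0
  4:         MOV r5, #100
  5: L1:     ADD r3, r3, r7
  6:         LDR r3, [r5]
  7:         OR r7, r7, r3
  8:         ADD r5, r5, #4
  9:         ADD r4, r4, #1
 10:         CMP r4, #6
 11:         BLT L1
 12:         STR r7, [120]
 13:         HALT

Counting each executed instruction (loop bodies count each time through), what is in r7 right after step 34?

31

MOV r7, #7 → r7=7
MOV r3, #10 → r3=10
MOV r4, #0 → r4=0
MOV r5, #100 → r5=100
ADD r3, r3, r7 → r3=10+7=17
LDR r3, [r5] → r3=M[100]=24
OR r7, r7, r3 → r7=7|24=31
ADD r5, r5, #4 → r5=100+4=104
ADD r4, r4, #1 → r4=0+1=1
CMP r4, #6  (cmp 1,6)
BLT L1: taken
ADD r3, r3, r7 → r3=24+31=55
LDR r3, [r5] → r3=M[104]=28
OR r7, r7, r3 → r7=31|28=31
ADD r5, r5, #4 → r5=104+4=108
ADD r4, r4, #1 → r4=1+1=2
CMP r4, #6  (cmp 2,6)
BLT L1: taken
ADD r3, r3, r7 → r3=28+31=59
LDR r3, [r5] → r3=M[108]=28
OR r7, r7, r3 → r7=31|28=31
ADD r5, r5, #4 → r5=108+4=112
ADD r4, r4, #1 → r4=2+1=3
CMP r4, #6  (cmp 3,6)
BLT L1: taken
ADD r3, r3, r7 → r3=28+31=59
LDR r3, [r5] → r3=M[112]=28
OR r7, r7, r3 → r7=31|28=31
ADD r5, r5, #4 → r5=112+4=116
ADD r4, r4, #1 → r4=3+1=4
CMP r4, #6  (cmp 4,6)
BLT L1: taken
ADD r3, r3, r7 → r3=28+31=59
LDR r3, [r5] → r3=M[116]=24
After step 34: r7 = 31.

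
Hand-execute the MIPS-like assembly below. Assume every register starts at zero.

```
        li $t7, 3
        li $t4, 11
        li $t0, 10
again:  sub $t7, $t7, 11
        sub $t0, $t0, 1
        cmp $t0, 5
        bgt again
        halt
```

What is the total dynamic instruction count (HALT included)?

24

after li $t7, 3: $t7=3
after li $t4, 11: $t4=11
after li $t0, 10: $t0=10
after sub $t7, $t7, 11: $t7=3-11=-8
after sub $t0, $t0, 1: $t0=10-1=9
cmp $t0, 5  (cmp 9,5)
bgt again: taken
after sub $t7, $t7, 11: $t7=(-8)-11=-19
after sub $t0, $t0, 1: $t0=9-1=8
cmp $t0, 5  (cmp 8,5)
bgt again: taken
after sub $t7, $t7, 11: $t7=(-19)-11=-30
after sub $t0, $t0, 1: $t0=8-1=7
cmp $t0, 5  (cmp 7,5)
bgt again: taken
after sub $t7, $t7, 11: $t7=(-30)-11=-41
after sub $t0, $t0, 1: $t0=7-1=6
cmp $t0, 5  (cmp 6,5)
bgt again: taken
after sub $t7, $t7, 11: $t7=(-41)-11=-52
after sub $t0, $t0, 1: $t0=6-1=5
cmp $t0, 5  (cmp 5,5)
bgt again: not taken
halt.
Total executed instructions: 24.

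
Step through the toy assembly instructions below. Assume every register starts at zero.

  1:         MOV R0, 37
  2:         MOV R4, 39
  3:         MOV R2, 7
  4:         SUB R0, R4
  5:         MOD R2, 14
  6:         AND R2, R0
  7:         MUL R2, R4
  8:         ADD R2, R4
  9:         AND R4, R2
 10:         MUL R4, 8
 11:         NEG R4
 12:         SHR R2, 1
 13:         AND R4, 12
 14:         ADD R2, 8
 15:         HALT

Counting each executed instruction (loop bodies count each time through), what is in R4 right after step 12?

-8

MOV R0, 37 → R0=37
MOV R4, 39 → R4=39
MOV R2, 7 → R2=7
SUB R0, R4 → R0=37-39=-2
MOD R2, 14 → R2=7%14=7
AND R2, R0 → R2=7&(-2)=6
MUL R2, R4 → R2=6*39=234
ADD R2, R4 → R2=234+39=273
AND R4, R2 → R4=39&273=1
MUL R4, 8 → R4=1*8=8
NEG R4 → R4=-(8)=-8
SHR R2, 1 → R2=273>>1=136
After step 12: R4 = -8.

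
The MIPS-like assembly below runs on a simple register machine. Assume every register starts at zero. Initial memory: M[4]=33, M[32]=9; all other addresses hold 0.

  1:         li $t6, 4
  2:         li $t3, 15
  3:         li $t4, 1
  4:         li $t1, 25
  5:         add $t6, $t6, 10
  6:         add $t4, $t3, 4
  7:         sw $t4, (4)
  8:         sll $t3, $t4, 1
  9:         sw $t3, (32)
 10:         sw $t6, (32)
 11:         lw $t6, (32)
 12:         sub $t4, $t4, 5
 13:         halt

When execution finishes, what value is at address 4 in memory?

after li $t6, 4: $t6=4
after li $t3, 15: $t3=15
after li $t4, 1: $t4=1
after li $t1, 25: $t1=25
after add $t6, $t6, 10: $t6=4+10=14
after add $t4, $t3, 4: $t4=15+4=19
sw $t4, (4) → M[4]=19
after sll $t3, $t4, 1: $t3=19<<1=38
sw $t3, (32) → M[32]=38
sw $t6, (32) → M[32]=14
after lw $t6, (32): $t6=M[32]=14
after sub $t4, $t4, 5: $t4=19-5=14
halt.

19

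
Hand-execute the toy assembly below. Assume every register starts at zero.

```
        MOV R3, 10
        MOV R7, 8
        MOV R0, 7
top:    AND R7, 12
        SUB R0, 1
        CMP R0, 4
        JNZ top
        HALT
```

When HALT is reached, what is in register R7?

8

after MOV R3, 10: R3=10
after MOV R7, 8: R7=8
after MOV R0, 7: R0=7
after AND R7, 12: R7=8&12=8
after SUB R0, 1: R0=7-1=6
CMP R0, 4  (cmp 6,4)
JNZ top: taken
after AND R7, 12: R7=8&12=8
after SUB R0, 1: R0=6-1=5
CMP R0, 4  (cmp 5,4)
JNZ top: taken
after AND R7, 12: R7=8&12=8
after SUB R0, 1: R0=5-1=4
CMP R0, 4  (cmp 4,4)
JNZ top: not taken
halt.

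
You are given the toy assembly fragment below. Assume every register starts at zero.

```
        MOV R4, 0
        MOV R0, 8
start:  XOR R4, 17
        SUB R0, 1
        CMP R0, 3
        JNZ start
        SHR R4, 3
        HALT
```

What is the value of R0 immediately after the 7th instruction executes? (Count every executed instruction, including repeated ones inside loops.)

R4=0
R0=8
R4=0^17=17
R0=8-1=7
CMP R0, 3  (cmp 7,3)
JNZ start: taken
R4=17^17=0
After step 7: R0 = 7.

7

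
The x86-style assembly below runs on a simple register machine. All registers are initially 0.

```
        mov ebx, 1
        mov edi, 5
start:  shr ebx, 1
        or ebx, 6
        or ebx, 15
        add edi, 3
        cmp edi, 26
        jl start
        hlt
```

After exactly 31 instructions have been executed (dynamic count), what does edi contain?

after mov ebx, 1: ebx=1
after mov edi, 5: edi=5
after shr ebx, 1: ebx=1>>1=0
after or ebx, 6: ebx=0|6=6
after or ebx, 15: ebx=6|15=15
after add edi, 3: edi=5+3=8
cmp edi, 26  (cmp 8,26)
jl start: taken
after shr ebx, 1: ebx=15>>1=7
after or ebx, 6: ebx=7|6=7
after or ebx, 15: ebx=7|15=15
after add edi, 3: edi=8+3=11
cmp edi, 26  (cmp 11,26)
jl start: taken
after shr ebx, 1: ebx=15>>1=7
after or ebx, 6: ebx=7|6=7
after or ebx, 15: ebx=7|15=15
after add edi, 3: edi=11+3=14
cmp edi, 26  (cmp 14,26)
jl start: taken
after shr ebx, 1: ebx=15>>1=7
after or ebx, 6: ebx=7|6=7
after or ebx, 15: ebx=7|15=15
after add edi, 3: edi=14+3=17
cmp edi, 26  (cmp 17,26)
jl start: taken
after shr ebx, 1: ebx=15>>1=7
after or ebx, 6: ebx=7|6=7
after or ebx, 15: ebx=7|15=15
after add edi, 3: edi=17+3=20
cmp edi, 26  (cmp 20,26)
After step 31: edi = 20.

20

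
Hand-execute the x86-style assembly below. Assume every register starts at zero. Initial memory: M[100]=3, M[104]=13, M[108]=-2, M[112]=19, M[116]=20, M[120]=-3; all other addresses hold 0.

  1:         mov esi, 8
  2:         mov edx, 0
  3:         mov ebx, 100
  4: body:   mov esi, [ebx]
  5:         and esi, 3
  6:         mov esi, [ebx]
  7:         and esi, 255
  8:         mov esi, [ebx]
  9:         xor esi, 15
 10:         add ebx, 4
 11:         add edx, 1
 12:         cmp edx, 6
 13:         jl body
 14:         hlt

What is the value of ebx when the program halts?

124

esi=8
edx=0
ebx=100
esi=M[100]=3
esi=3&3=3
esi=M[100]=3
esi=3&255=3
esi=M[100]=3
esi=3^15=12
ebx=100+4=104
edx=0+1=1
cmp edx, 6  (cmp 1,6)
jl body: taken
esi=M[104]=13
esi=13&3=1
esi=M[104]=13
esi=13&255=13
esi=M[104]=13
esi=13^15=2
ebx=104+4=108
edx=1+1=2
cmp edx, 6  (cmp 2,6)
jl body: taken
esi=M[108]=-2
esi=(-2)&3=2
esi=M[108]=-2
esi=(-2)&255=254
esi=M[108]=-2
esi=(-2)^15=-15
ebx=108+4=112
edx=2+1=3
cmp edx, 6  (cmp 3,6)
jl body: taken
esi=M[112]=19
esi=19&3=3
esi=M[112]=19
esi=19&255=19
esi=M[112]=19
esi=19^15=28
ebx=112+4=116
edx=3+1=4
cmp edx, 6  (cmp 4,6)
jl body: taken
esi=M[116]=20
esi=20&3=0
esi=M[116]=20
esi=20&255=20
esi=M[116]=20
esi=20^15=27
ebx=116+4=120
edx=4+1=5
cmp edx, 6  (cmp 5,6)
jl body: taken
esi=M[120]=-3
esi=(-3)&3=1
esi=M[120]=-3
esi=(-3)&255=253
esi=M[120]=-3
esi=(-3)^15=-14
ebx=120+4=124
edx=5+1=6
cmp edx, 6  (cmp 6,6)
jl body: not taken
halt.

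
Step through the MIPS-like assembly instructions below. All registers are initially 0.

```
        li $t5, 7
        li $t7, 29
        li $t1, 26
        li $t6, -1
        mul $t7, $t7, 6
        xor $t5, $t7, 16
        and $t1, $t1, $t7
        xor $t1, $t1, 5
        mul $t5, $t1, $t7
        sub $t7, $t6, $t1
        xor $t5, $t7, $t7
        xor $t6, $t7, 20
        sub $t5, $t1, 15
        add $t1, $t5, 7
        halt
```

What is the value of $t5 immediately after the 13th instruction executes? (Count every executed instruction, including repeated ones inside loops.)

$t5=7
$t7=29
$t1=26
$t6=-1
$t7=29*6=174
$t5=174^16=190
$t1=26&174=10
$t1=10^5=15
$t5=15*174=2610
$t7=(-1)-15=-16
$t5=(-16)^(-16)=0
$t6=(-16)^20=-28
$t5=15-15=0
After step 13: $t5 = 0.

0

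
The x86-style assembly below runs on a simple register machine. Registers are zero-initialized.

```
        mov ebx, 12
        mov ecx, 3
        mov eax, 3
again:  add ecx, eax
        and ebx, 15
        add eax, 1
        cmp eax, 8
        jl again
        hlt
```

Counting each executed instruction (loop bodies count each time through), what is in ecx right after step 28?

28

after mov ebx, 12: ebx=12
after mov ecx, 3: ecx=3
after mov eax, 3: eax=3
after add ecx, eax: ecx=3+3=6
after and ebx, 15: ebx=12&15=12
after add eax, 1: eax=3+1=4
cmp eax, 8  (cmp 4,8)
jl again: taken
after add ecx, eax: ecx=6+4=10
after and ebx, 15: ebx=12&15=12
after add eax, 1: eax=4+1=5
cmp eax, 8  (cmp 5,8)
jl again: taken
after add ecx, eax: ecx=10+5=15
after and ebx, 15: ebx=12&15=12
after add eax, 1: eax=5+1=6
cmp eax, 8  (cmp 6,8)
jl again: taken
after add ecx, eax: ecx=15+6=21
after and ebx, 15: ebx=12&15=12
after add eax, 1: eax=6+1=7
cmp eax, 8  (cmp 7,8)
jl again: taken
after add ecx, eax: ecx=21+7=28
after and ebx, 15: ebx=12&15=12
after add eax, 1: eax=7+1=8
cmp eax, 8  (cmp 8,8)
jl again: not taken
After step 28: ecx = 28.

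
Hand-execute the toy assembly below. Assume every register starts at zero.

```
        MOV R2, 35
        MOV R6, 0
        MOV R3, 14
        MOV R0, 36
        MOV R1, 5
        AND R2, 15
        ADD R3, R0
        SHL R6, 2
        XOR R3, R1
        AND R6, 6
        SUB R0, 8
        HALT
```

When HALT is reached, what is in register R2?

3

MOV R2, 35 → R2=35
MOV R6, 0 → R6=0
MOV R3, 14 → R3=14
MOV R0, 36 → R0=36
MOV R1, 5 → R1=5
AND R2, 15 → R2=35&15=3
ADD R3, R0 → R3=14+36=50
SHL R6, 2 → R6=0<<2=0
XOR R3, R1 → R3=50^5=55
AND R6, 6 → R6=0&6=0
SUB R0, 8 → R0=36-8=28
halt.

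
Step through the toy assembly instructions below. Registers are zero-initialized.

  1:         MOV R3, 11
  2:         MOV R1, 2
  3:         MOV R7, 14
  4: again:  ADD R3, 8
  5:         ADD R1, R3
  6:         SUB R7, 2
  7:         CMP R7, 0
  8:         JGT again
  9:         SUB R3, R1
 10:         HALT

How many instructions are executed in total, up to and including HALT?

40

after MOV R3, 11: R3=11
after MOV R1, 2: R1=2
after MOV R7, 14: R7=14
after ADD R3, 8: R3=11+8=19
after ADD R1, R3: R1=2+19=21
after SUB R7, 2: R7=14-2=12
CMP R7, 0  (cmp 12,0)
JGT again: taken
after ADD R3, 8: R3=19+8=27
after ADD R1, R3: R1=21+27=48
after SUB R7, 2: R7=12-2=10
CMP R7, 0  (cmp 10,0)
JGT again: taken
after ADD R3, 8: R3=27+8=35
after ADD R1, R3: R1=48+35=83
after SUB R7, 2: R7=10-2=8
CMP R7, 0  (cmp 8,0)
JGT again: taken
after ADD R3, 8: R3=35+8=43
after ADD R1, R3: R1=83+43=126
after SUB R7, 2: R7=8-2=6
CMP R7, 0  (cmp 6,0)
JGT again: taken
after ADD R3, 8: R3=43+8=51
after ADD R1, R3: R1=126+51=177
after SUB R7, 2: R7=6-2=4
CMP R7, 0  (cmp 4,0)
JGT again: taken
after ADD R3, 8: R3=51+8=59
after ADD R1, R3: R1=177+59=236
after SUB R7, 2: R7=4-2=2
CMP R7, 0  (cmp 2,0)
JGT again: taken
after ADD R3, 8: R3=59+8=67
after ADD R1, R3: R1=236+67=303
after SUB R7, 2: R7=2-2=0
CMP R7, 0  (cmp 0,0)
JGT again: not taken
after SUB R3, R1: R3=67-303=-236
halt.
Total executed instructions: 40.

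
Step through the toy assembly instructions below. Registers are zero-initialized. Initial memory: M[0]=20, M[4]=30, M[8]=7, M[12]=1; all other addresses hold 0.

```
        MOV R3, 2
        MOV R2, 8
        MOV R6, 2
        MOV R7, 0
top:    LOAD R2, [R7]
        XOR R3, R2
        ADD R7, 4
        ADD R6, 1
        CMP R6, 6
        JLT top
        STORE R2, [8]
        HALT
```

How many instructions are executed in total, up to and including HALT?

30

MOV R3, 2 → R3=2
MOV R2, 8 → R2=8
MOV R6, 2 → R6=2
MOV R7, 0 → R7=0
LOAD R2, [R7] → R2=M[0]=20
XOR R3, R2 → R3=2^20=22
ADD R7, 4 → R7=0+4=4
ADD R6, 1 → R6=2+1=3
CMP R6, 6  (cmp 3,6)
JLT top: taken
LOAD R2, [R7] → R2=M[4]=30
XOR R3, R2 → R3=22^30=8
ADD R7, 4 → R7=4+4=8
ADD R6, 1 → R6=3+1=4
CMP R6, 6  (cmp 4,6)
JLT top: taken
LOAD R2, [R7] → R2=M[8]=7
XOR R3, R2 → R3=8^7=15
ADD R7, 4 → R7=8+4=12
ADD R6, 1 → R6=4+1=5
CMP R6, 6  (cmp 5,6)
JLT top: taken
LOAD R2, [R7] → R2=M[12]=1
XOR R3, R2 → R3=15^1=14
ADD R7, 4 → R7=12+4=16
ADD R6, 1 → R6=5+1=6
CMP R6, 6  (cmp 6,6)
JLT top: not taken
STORE R2, [8] → M[8]=1
halt.
Total executed instructions: 30.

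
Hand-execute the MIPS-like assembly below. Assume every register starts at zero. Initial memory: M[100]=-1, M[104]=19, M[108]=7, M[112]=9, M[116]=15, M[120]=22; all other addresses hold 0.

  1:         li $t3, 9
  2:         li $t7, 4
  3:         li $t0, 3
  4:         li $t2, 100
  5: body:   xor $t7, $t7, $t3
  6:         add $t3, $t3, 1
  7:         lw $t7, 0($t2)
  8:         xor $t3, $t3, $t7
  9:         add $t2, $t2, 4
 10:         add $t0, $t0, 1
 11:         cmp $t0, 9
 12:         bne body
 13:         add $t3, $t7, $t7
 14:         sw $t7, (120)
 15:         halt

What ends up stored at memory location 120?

22

$t3=9
$t7=4
$t0=3
$t2=100
$t7=4^9=13
$t3=9+1=10
$t7=M[100]=-1
$t3=10^(-1)=-11
$t2=100+4=104
$t0=3+1=4
cmp $t0, 9  (cmp 4,9)
bne body: taken
$t7=(-1)^(-11)=10
$t3=(-11)+1=-10
$t7=M[104]=19
$t3=(-10)^19=-27
$t2=104+4=108
$t0=4+1=5
cmp $t0, 9  (cmp 5,9)
bne body: taken
$t7=19^(-27)=-10
$t3=(-27)+1=-26
$t7=M[108]=7
$t3=(-26)^7=-31
$t2=108+4=112
$t0=5+1=6
cmp $t0, 9  (cmp 6,9)
bne body: taken
$t7=7^(-31)=-26
$t3=(-31)+1=-30
$t7=M[112]=9
$t3=(-30)^9=-21
$t2=112+4=116
$t0=6+1=7
cmp $t0, 9  (cmp 7,9)
bne body: taken
$t7=9^(-21)=-30
$t3=(-21)+1=-20
$t7=M[116]=15
$t3=(-20)^15=-29
$t2=116+4=120
$t0=7+1=8
cmp $t0, 9  (cmp 8,9)
bne body: taken
$t7=15^(-29)=-20
$t3=(-29)+1=-28
$t7=M[120]=22
$t3=(-28)^22=-14
$t2=120+4=124
$t0=8+1=9
cmp $t0, 9  (cmp 9,9)
bne body: not taken
$t3=22+22=44
sw $t7, (120) → M[120]=22
halt.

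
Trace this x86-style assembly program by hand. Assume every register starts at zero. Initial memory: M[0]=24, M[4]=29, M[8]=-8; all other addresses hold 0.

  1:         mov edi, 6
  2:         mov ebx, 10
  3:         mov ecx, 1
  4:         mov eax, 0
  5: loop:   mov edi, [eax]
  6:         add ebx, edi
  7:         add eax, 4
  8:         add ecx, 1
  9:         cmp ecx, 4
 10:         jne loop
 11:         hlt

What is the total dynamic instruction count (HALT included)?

after mov edi, 6: edi=6
after mov ebx, 10: ebx=10
after mov ecx, 1: ecx=1
after mov eax, 0: eax=0
after mov edi, [eax]: edi=M[0]=24
after add ebx, edi: ebx=10+24=34
after add eax, 4: eax=0+4=4
after add ecx, 1: ecx=1+1=2
cmp ecx, 4  (cmp 2,4)
jne loop: taken
after mov edi, [eax]: edi=M[4]=29
after add ebx, edi: ebx=34+29=63
after add eax, 4: eax=4+4=8
after add ecx, 1: ecx=2+1=3
cmp ecx, 4  (cmp 3,4)
jne loop: taken
after mov edi, [eax]: edi=M[8]=-8
after add ebx, edi: ebx=63+(-8)=55
after add eax, 4: eax=8+4=12
after add ecx, 1: ecx=3+1=4
cmp ecx, 4  (cmp 4,4)
jne loop: not taken
halt.
Total executed instructions: 23.

23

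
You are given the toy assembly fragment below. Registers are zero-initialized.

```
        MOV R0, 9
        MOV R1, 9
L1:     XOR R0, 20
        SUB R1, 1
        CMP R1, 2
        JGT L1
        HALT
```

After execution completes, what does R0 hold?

MOV R0, 9 → R0=9
MOV R1, 9 → R1=9
XOR R0, 20 → R0=9^20=29
SUB R1, 1 → R1=9-1=8
CMP R1, 2  (cmp 8,2)
JGT L1: taken
XOR R0, 20 → R0=29^20=9
SUB R1, 1 → R1=8-1=7
CMP R1, 2  (cmp 7,2)
JGT L1: taken
XOR R0, 20 → R0=9^20=29
SUB R1, 1 → R1=7-1=6
CMP R1, 2  (cmp 6,2)
JGT L1: taken
XOR R0, 20 → R0=29^20=9
SUB R1, 1 → R1=6-1=5
CMP R1, 2  (cmp 5,2)
JGT L1: taken
XOR R0, 20 → R0=9^20=29
SUB R1, 1 → R1=5-1=4
CMP R1, 2  (cmp 4,2)
JGT L1: taken
XOR R0, 20 → R0=29^20=9
SUB R1, 1 → R1=4-1=3
CMP R1, 2  (cmp 3,2)
JGT L1: taken
XOR R0, 20 → R0=9^20=29
SUB R1, 1 → R1=3-1=2
CMP R1, 2  (cmp 2,2)
JGT L1: not taken
halt.

29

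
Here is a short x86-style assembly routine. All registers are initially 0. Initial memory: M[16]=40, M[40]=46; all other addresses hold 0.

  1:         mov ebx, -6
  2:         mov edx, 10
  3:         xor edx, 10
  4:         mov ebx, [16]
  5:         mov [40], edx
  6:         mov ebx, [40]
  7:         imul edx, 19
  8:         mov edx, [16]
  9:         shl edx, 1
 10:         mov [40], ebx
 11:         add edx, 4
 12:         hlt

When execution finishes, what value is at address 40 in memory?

0

ebx=-6
edx=10
edx=10^10=0
ebx=M[16]=40
mov [40], edx → M[40]=0
ebx=M[40]=0
edx=0*19=0
edx=M[16]=40
edx=40<<1=80
mov [40], ebx → M[40]=0
edx=80+4=84
halt.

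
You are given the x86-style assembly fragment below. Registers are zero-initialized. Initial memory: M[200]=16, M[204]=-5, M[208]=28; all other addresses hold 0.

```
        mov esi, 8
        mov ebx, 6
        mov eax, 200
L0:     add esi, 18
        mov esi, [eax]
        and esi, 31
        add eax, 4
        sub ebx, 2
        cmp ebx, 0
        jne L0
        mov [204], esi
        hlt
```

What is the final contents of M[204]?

28

esi=8
ebx=6
eax=200
esi=8+18=26
esi=M[200]=16
esi=16&31=16
eax=200+4=204
ebx=6-2=4
cmp ebx, 0  (cmp 4,0)
jne L0: taken
esi=16+18=34
esi=M[204]=-5
esi=(-5)&31=27
eax=204+4=208
ebx=4-2=2
cmp ebx, 0  (cmp 2,0)
jne L0: taken
esi=27+18=45
esi=M[208]=28
esi=28&31=28
eax=208+4=212
ebx=2-2=0
cmp ebx, 0  (cmp 0,0)
jne L0: not taken
mov [204], esi → M[204]=28
halt.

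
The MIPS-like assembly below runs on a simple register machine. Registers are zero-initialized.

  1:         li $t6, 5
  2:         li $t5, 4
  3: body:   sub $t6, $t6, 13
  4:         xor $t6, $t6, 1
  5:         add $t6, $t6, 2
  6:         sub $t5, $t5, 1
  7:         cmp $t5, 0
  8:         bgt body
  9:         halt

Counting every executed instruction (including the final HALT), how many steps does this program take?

after li $t6, 5: $t6=5
after li $t5, 4: $t5=4
after sub $t6, $t6, 13: $t6=5-13=-8
after xor $t6, $t6, 1: $t6=(-8)^1=-7
after add $t6, $t6, 2: $t6=(-7)+2=-5
after sub $t5, $t5, 1: $t5=4-1=3
cmp $t5, 0  (cmp 3,0)
bgt body: taken
after sub $t6, $t6, 13: $t6=(-5)-13=-18
after xor $t6, $t6, 1: $t6=(-18)^1=-17
after add $t6, $t6, 2: $t6=(-17)+2=-15
after sub $t5, $t5, 1: $t5=3-1=2
cmp $t5, 0  (cmp 2,0)
bgt body: taken
after sub $t6, $t6, 13: $t6=(-15)-13=-28
after xor $t6, $t6, 1: $t6=(-28)^1=-27
after add $t6, $t6, 2: $t6=(-27)+2=-25
after sub $t5, $t5, 1: $t5=2-1=1
cmp $t5, 0  (cmp 1,0)
bgt body: taken
after sub $t6, $t6, 13: $t6=(-25)-13=-38
after xor $t6, $t6, 1: $t6=(-38)^1=-37
after add $t6, $t6, 2: $t6=(-37)+2=-35
after sub $t5, $t5, 1: $t5=1-1=0
cmp $t5, 0  (cmp 0,0)
bgt body: not taken
halt.
Total executed instructions: 27.

27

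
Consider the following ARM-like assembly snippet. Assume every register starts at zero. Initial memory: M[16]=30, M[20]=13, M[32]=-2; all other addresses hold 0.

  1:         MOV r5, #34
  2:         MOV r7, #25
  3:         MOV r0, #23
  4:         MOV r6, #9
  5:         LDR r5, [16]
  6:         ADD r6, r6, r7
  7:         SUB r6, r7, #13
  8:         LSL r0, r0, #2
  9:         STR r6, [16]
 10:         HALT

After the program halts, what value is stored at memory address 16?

12

r5=34
r7=25
r0=23
r6=9
r5=M[16]=30
r6=9+25=34
r6=25-13=12
r0=23<<2=92
STR r6, [16] → M[16]=12
halt.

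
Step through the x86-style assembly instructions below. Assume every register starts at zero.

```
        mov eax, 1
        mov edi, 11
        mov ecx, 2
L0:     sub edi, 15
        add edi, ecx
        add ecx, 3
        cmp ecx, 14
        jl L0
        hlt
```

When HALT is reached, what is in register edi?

eax=1
edi=11
ecx=2
edi=11-15=-4
edi=(-4)+2=-2
ecx=2+3=5
cmp ecx, 14  (cmp 5,14)
jl L0: taken
edi=(-2)-15=-17
edi=(-17)+5=-12
ecx=5+3=8
cmp ecx, 14  (cmp 8,14)
jl L0: taken
edi=(-12)-15=-27
edi=(-27)+8=-19
ecx=8+3=11
cmp ecx, 14  (cmp 11,14)
jl L0: taken
edi=(-19)-15=-34
edi=(-34)+11=-23
ecx=11+3=14
cmp ecx, 14  (cmp 14,14)
jl L0: not taken
halt.

-23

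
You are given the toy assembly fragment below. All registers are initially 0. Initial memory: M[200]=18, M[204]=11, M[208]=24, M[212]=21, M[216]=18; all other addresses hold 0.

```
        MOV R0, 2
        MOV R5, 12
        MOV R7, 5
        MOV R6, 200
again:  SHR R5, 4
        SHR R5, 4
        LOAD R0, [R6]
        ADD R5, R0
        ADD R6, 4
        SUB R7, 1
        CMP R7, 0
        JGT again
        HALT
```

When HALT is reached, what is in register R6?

220

MOV R0, 2 → R0=2
MOV R5, 12 → R5=12
MOV R7, 5 → R7=5
MOV R6, 200 → R6=200
SHR R5, 4 → R5=12>>4=0
SHR R5, 4 → R5=0>>4=0
LOAD R0, [R6] → R0=M[200]=18
ADD R5, R0 → R5=0+18=18
ADD R6, 4 → R6=200+4=204
SUB R7, 1 → R7=5-1=4
CMP R7, 0  (cmp 4,0)
JGT again: taken
SHR R5, 4 → R5=18>>4=1
SHR R5, 4 → R5=1>>4=0
LOAD R0, [R6] → R0=M[204]=11
ADD R5, R0 → R5=0+11=11
ADD R6, 4 → R6=204+4=208
SUB R7, 1 → R7=4-1=3
CMP R7, 0  (cmp 3,0)
JGT again: taken
SHR R5, 4 → R5=11>>4=0
SHR R5, 4 → R5=0>>4=0
LOAD R0, [R6] → R0=M[208]=24
ADD R5, R0 → R5=0+24=24
ADD R6, 4 → R6=208+4=212
SUB R7, 1 → R7=3-1=2
CMP R7, 0  (cmp 2,0)
JGT again: taken
SHR R5, 4 → R5=24>>4=1
SHR R5, 4 → R5=1>>4=0
LOAD R0, [R6] → R0=M[212]=21
ADD R5, R0 → R5=0+21=21
ADD R6, 4 → R6=212+4=216
SUB R7, 1 → R7=2-1=1
CMP R7, 0  (cmp 1,0)
JGT again: taken
SHR R5, 4 → R5=21>>4=1
SHR R5, 4 → R5=1>>4=0
LOAD R0, [R6] → R0=M[216]=18
ADD R5, R0 → R5=0+18=18
ADD R6, 4 → R6=216+4=220
SUB R7, 1 → R7=1-1=0
CMP R7, 0  (cmp 0,0)
JGT again: not taken
halt.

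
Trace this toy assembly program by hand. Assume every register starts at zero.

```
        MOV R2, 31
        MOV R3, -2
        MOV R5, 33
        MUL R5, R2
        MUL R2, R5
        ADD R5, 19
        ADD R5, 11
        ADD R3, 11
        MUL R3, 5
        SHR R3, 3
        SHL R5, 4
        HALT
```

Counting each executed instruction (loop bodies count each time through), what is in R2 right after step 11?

MOV R2, 31 → R2=31
MOV R3, -2 → R3=-2
MOV R5, 33 → R5=33
MUL R5, R2 → R5=33*31=1023
MUL R2, R5 → R2=31*1023=31713
ADD R5, 19 → R5=1023+19=1042
ADD R5, 11 → R5=1042+11=1053
ADD R3, 11 → R3=(-2)+11=9
MUL R3, 5 → R3=9*5=45
SHR R3, 3 → R3=45>>3=5
SHL R5, 4 → R5=1053<<4=16848
After step 11: R2 = 31713.

31713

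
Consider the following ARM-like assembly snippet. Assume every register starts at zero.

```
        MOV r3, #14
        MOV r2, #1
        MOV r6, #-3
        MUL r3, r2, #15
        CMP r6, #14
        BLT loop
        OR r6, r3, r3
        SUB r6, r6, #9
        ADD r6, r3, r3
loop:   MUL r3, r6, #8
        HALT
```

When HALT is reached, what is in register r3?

-24

after MOV r3, #14: r3=14
after MOV r2, #1: r2=1
after MOV r6, #-3: r6=-3
after MUL r3, r2, #15: r3=1*15=15
CMP r6, #14  (cmp -3,14)
BLT loop: taken
after MUL r3, r6, #8: r3=(-3)*8=-24
halt.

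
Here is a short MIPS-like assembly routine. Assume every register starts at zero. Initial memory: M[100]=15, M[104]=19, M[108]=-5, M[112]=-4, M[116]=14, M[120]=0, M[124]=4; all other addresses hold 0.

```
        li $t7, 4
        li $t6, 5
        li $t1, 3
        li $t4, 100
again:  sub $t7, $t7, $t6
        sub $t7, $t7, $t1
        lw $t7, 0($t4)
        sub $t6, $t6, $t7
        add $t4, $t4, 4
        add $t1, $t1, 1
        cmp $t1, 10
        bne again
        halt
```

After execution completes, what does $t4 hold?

128

after li $t7, 4: $t7=4
after li $t6, 5: $t6=5
after li $t1, 3: $t1=3
after li $t4, 100: $t4=100
after sub $t7, $t7, $t6: $t7=4-5=-1
after sub $t7, $t7, $t1: $t7=(-1)-3=-4
after lw $t7, 0($t4): $t7=M[100]=15
after sub $t6, $t6, $t7: $t6=5-15=-10
after add $t4, $t4, 4: $t4=100+4=104
after add $t1, $t1, 1: $t1=3+1=4
cmp $t1, 10  (cmp 4,10)
bne again: taken
after sub $t7, $t7, $t6: $t7=15-(-10)=25
after sub $t7, $t7, $t1: $t7=25-4=21
after lw $t7, 0($t4): $t7=M[104]=19
after sub $t6, $t6, $t7: $t6=(-10)-19=-29
after add $t4, $t4, 4: $t4=104+4=108
after add $t1, $t1, 1: $t1=4+1=5
cmp $t1, 10  (cmp 5,10)
bne again: taken
after sub $t7, $t7, $t6: $t7=19-(-29)=48
after sub $t7, $t7, $t1: $t7=48-5=43
after lw $t7, 0($t4): $t7=M[108]=-5
after sub $t6, $t6, $t7: $t6=(-29)-(-5)=-24
after add $t4, $t4, 4: $t4=108+4=112
after add $t1, $t1, 1: $t1=5+1=6
cmp $t1, 10  (cmp 6,10)
bne again: taken
after sub $t7, $t7, $t6: $t7=(-5)-(-24)=19
after sub $t7, $t7, $t1: $t7=19-6=13
after lw $t7, 0($t4): $t7=M[112]=-4
after sub $t6, $t6, $t7: $t6=(-24)-(-4)=-20
after add $t4, $t4, 4: $t4=112+4=116
after add $t1, $t1, 1: $t1=6+1=7
cmp $t1, 10  (cmp 7,10)
bne again: taken
after sub $t7, $t7, $t6: $t7=(-4)-(-20)=16
after sub $t7, $t7, $t1: $t7=16-7=9
after lw $t7, 0($t4): $t7=M[116]=14
after sub $t6, $t6, $t7: $t6=(-20)-14=-34
after add $t4, $t4, 4: $t4=116+4=120
after add $t1, $t1, 1: $t1=7+1=8
cmp $t1, 10  (cmp 8,10)
bne again: taken
after sub $t7, $t7, $t6: $t7=14-(-34)=48
after sub $t7, $t7, $t1: $t7=48-8=40
after lw $t7, 0($t4): $t7=M[120]=0
after sub $t6, $t6, $t7: $t6=(-34)-0=-34
after add $t4, $t4, 4: $t4=120+4=124
after add $t1, $t1, 1: $t1=8+1=9
cmp $t1, 10  (cmp 9,10)
bne again: taken
after sub $t7, $t7, $t6: $t7=0-(-34)=34
after sub $t7, $t7, $t1: $t7=34-9=25
after lw $t7, 0($t4): $t7=M[124]=4
after sub $t6, $t6, $t7: $t6=(-34)-4=-38
after add $t4, $t4, 4: $t4=124+4=128
after add $t1, $t1, 1: $t1=9+1=10
cmp $t1, 10  (cmp 10,10)
bne again: not taken
halt.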